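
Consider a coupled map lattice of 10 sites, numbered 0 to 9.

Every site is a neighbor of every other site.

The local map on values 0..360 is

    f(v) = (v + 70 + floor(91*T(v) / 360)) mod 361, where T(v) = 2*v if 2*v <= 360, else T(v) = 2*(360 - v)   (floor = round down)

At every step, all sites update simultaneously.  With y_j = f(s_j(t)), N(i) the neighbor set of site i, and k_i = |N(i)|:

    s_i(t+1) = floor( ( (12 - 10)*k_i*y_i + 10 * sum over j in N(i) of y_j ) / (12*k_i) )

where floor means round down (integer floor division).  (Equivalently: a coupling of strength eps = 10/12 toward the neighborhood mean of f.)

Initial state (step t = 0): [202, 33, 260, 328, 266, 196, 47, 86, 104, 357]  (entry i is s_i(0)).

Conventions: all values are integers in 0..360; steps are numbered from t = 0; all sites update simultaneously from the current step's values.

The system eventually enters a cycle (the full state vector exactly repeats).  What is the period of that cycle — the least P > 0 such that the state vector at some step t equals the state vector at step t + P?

Answer: 13
Key observation: The state at step 39, [51, 51, 51, 51, 51, 51, 51, 51, 51, 51], reappears at step 52 — and no state repeats earlier — so the cycle the system enters has period 13.

Derivation:
t=0: [202, 33, 260, 328, 266, 196, 47, 86, 104, 357]
t=1: [168, 151, 144, 146, 144, 168, 153, 157, 159, 147]
t=2: [302, 300, 299, 299, 299, 302, 300, 301, 301, 300]
t=3: [38, 38, 38, 38, 38, 38, 38, 38, 38, 38]
t=4: [127, 127, 127, 127, 127, 127, 127, 127, 127, 127]
t=5: [261, 261, 261, 261, 261, 261, 261, 261, 261, 261]
t=6: [20, 20, 20, 20, 20, 20, 20, 20, 20, 20]
t=7: [100, 100, 100, 100, 100, 100, 100, 100, 100, 100]
t=8: [220, 220, 220, 220, 220, 220, 220, 220, 220, 220]
t=9: [360, 360, 360, 360, 360, 360, 360, 360, 360, 360]
t=10: [69, 69, 69, 69, 69, 69, 69, 69, 69, 69]
t=11: [173, 173, 173, 173, 173, 173, 173, 173, 173, 173]
t=12: [330, 330, 330, 330, 330, 330, 330, 330, 330, 330]
t=13: [54, 54, 54, 54, 54, 54, 54, 54, 54, 54]
t=14: [151, 151, 151, 151, 151, 151, 151, 151, 151, 151]
t=15: [297, 297, 297, 297, 297, 297, 297, 297, 297, 297]
t=16: [37, 37, 37, 37, 37, 37, 37, 37, 37, 37]
t=17: [125, 125, 125, 125, 125, 125, 125, 125, 125, 125]
t=18: [258, 258, 258, 258, 258, 258, 258, 258, 258, 258]
t=19: [18, 18, 18, 18, 18, 18, 18, 18, 18, 18]
t=20: [97, 97, 97, 97, 97, 97, 97, 97, 97, 97]
t=21: [216, 216, 216, 216, 216, 216, 216, 216, 216, 216]
t=22: [358, 358, 358, 358, 358, 358, 358, 358, 358, 358]
t=23: [68, 68, 68, 68, 68, 68, 68, 68, 68, 68]
t=24: [172, 172, 172, 172, 172, 172, 172, 172, 172, 172]
t=25: [328, 328, 328, 328, 328, 328, 328, 328, 328, 328]
t=26: [53, 53, 53, 53, 53, 53, 53, 53, 53, 53]
t=27: [149, 149, 149, 149, 149, 149, 149, 149, 149, 149]
t=28: [294, 294, 294, 294, 294, 294, 294, 294, 294, 294]
t=29: [36, 36, 36, 36, 36, 36, 36, 36, 36, 36]
t=30: [124, 124, 124, 124, 124, 124, 124, 124, 124, 124]
t=31: [256, 256, 256, 256, 256, 256, 256, 256, 256, 256]
t=32: [17, 17, 17, 17, 17, 17, 17, 17, 17, 17]
t=33: [95, 95, 95, 95, 95, 95, 95, 95, 95, 95]
t=34: [213, 213, 213, 213, 213, 213, 213, 213, 213, 213]
t=35: [357, 357, 357, 357, 357, 357, 357, 357, 357, 357]
t=36: [67, 67, 67, 67, 67, 67, 67, 67, 67, 67]
t=37: [170, 170, 170, 170, 170, 170, 170, 170, 170, 170]
t=38: [325, 325, 325, 325, 325, 325, 325, 325, 325, 325]
t=39: [51, 51, 51, 51, 51, 51, 51, 51, 51, 51]
t=40: [146, 146, 146, 146, 146, 146, 146, 146, 146, 146]
t=41: [289, 289, 289, 289, 289, 289, 289, 289, 289, 289]
t=42: [33, 33, 33, 33, 33, 33, 33, 33, 33, 33]
t=43: [119, 119, 119, 119, 119, 119, 119, 119, 119, 119]
t=44: [249, 249, 249, 249, 249, 249, 249, 249, 249, 249]
t=45: [14, 14, 14, 14, 14, 14, 14, 14, 14, 14]
t=46: [91, 91, 91, 91, 91, 91, 91, 91, 91, 91]
t=47: [207, 207, 207, 207, 207, 207, 207, 207, 207, 207]
t=48: [354, 354, 354, 354, 354, 354, 354, 354, 354, 354]
t=49: [66, 66, 66, 66, 66, 66, 66, 66, 66, 66]
t=50: [169, 169, 169, 169, 169, 169, 169, 169, 169, 169]
t=51: [324, 324, 324, 324, 324, 324, 324, 324, 324, 324]
t=52: [51, 51, 51, 51, 51, 51, 51, 51, 51, 51]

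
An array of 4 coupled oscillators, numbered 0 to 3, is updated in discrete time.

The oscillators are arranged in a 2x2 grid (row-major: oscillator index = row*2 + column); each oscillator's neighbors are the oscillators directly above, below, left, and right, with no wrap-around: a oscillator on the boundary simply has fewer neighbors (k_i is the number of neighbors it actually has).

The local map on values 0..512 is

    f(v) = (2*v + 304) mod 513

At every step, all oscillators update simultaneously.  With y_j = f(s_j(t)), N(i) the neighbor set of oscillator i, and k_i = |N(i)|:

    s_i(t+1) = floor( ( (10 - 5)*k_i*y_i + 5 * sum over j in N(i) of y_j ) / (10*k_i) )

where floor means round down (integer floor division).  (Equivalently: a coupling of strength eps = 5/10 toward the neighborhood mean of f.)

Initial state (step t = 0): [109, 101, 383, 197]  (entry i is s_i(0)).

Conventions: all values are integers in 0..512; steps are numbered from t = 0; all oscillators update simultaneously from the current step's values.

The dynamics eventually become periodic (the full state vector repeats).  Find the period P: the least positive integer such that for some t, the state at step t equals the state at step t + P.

Answer: 2
Key observation: The state at step 26, [294, 325, 350, 381], reappears at step 28 — and no state repeats earlier — so the cycle the system enters has period 2.

Derivation:
t=0: [109, 101, 383, 197]
t=1: [142, 301, 70, 230]
t=2: [246, 278, 303, 334]
t=3: [327, 359, 384, 415]
t=4: [361, 392, 161, 192]
t=5: [43, 74, 100, 131]
t=6: [434, 336, 362, 265]
t=7: [189, 348, 117, 276]
t=8: [212, 371, 140, 299]
t=9: [130, 161, 186, 217]
t=10: [94, 125, 150, 181]
t=11: [279, 181, 206, 109]
t=12: [263, 166, 191, 93]
t=13: [232, 263, 288, 319]
t=14: [298, 329, 354, 385]
t=15: [430, 333, 358, 261]
t=16: [310, 341, 366, 397]
t=17: [326, 357, 125, 156]
t=18: [358, 389, 157, 188]
t=19: [293, 196, 221, 123]
t=20: [292, 195, 220, 122]
t=21: [290, 193, 218, 120]
t=22: [286, 189, 214, 116]
t=23: [278, 181, 206, 108]
t=24: [262, 165, 190, 92]
t=25: [230, 261, 286, 317]
t=26: [294, 325, 350, 381]
t=27: [422, 325, 350, 253]
t=28: [294, 325, 350, 381]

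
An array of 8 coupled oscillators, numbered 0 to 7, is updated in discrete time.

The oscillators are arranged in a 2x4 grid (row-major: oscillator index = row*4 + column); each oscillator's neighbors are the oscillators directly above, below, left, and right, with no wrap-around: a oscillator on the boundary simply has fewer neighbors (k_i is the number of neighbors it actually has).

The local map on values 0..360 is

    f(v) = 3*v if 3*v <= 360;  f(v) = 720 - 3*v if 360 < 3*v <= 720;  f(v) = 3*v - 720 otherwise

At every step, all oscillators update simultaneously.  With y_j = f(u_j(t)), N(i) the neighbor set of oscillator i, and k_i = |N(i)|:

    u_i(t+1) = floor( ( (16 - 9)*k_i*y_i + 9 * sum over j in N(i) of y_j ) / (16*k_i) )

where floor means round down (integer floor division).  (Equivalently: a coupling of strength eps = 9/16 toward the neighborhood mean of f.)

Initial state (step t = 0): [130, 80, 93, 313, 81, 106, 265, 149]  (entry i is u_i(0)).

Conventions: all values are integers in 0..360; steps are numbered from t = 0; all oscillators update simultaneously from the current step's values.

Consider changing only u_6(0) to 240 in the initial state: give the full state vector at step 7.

Answer: [114, 117, 279, 290, 118, 118, 246, 263]
Key observation: This trace re-runs the system from the modified initial state.

Derivation:
t=0: [130, 80, 93, 313, 81, 106, 240, 149]
t=1: [280, 278, 208, 251, 288, 229, 163, 181]
t=2: [125, 96, 112, 91, 106, 106, 158, 151]
t=3: [321, 313, 298, 289, 325, 298, 280, 262]
t=4: [239, 206, 167, 131, 228, 187, 130, 103]
t=5: [40, 116, 238, 291, 61, 157, 273, 319]
t=6: [201, 222, 115, 135, 183, 227, 135, 174]
t=7: [114, 117, 279, 290, 118, 118, 246, 263]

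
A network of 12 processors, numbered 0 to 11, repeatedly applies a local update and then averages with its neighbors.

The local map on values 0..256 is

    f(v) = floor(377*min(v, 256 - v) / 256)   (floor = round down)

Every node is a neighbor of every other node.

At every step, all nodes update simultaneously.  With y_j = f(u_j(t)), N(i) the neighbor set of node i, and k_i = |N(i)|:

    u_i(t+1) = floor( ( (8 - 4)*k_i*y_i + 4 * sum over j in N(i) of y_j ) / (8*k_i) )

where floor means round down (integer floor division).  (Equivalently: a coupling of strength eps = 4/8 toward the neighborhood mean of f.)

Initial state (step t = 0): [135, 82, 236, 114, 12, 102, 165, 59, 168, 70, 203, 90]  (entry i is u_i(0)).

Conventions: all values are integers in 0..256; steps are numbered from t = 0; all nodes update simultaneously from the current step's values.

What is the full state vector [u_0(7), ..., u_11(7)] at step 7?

Answer: [127, 127, 131, 127, 131, 126, 127, 128, 127, 128, 129, 127]

Derivation:
t=0: [135, 82, 236, 114, 12, 102, 165, 59, 168, 70, 203, 90]
t=1: [141, 114, 73, 136, 67, 128, 121, 99, 118, 106, 95, 120]
t=2: [161, 161, 133, 165, 129, 170, 166, 151, 163, 156, 148, 165]
t=3: [143, 143, 162, 141, 165, 137, 140, 150, 142, 147, 152, 141]
t=4: [162, 162, 150, 164, 148, 166, 164, 158, 163, 160, 156, 164]
t=5: [139, 139, 148, 138, 149, 137, 138, 142, 138, 141, 143, 138]
t=6: [170, 170, 164, 170, 163, 171, 170, 168, 170, 169, 167, 170]
t=7: [127, 127, 131, 127, 131, 126, 127, 128, 127, 128, 129, 127]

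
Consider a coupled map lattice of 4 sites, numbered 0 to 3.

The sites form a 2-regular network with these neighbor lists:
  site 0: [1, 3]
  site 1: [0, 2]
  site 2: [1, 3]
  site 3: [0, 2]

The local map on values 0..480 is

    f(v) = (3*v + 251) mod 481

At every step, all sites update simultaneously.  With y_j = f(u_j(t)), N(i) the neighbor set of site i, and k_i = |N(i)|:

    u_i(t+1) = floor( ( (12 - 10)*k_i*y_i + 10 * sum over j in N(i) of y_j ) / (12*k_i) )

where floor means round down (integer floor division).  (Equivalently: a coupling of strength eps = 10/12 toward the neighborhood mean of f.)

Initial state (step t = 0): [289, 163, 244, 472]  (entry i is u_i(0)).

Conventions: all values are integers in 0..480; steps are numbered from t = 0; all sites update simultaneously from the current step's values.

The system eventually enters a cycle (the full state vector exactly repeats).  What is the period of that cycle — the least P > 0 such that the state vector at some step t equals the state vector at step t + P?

Answer: 3
Key observation: The state at step 66, [448, 448, 448, 448], reappears at step 69 — and no state repeats earlier — so the cycle the system enters has period 3.

Derivation:
t=0: [289, 163, 244, 472]
t=1: [227, 116, 204, 111]
t=2: [167, 366, 155, 364]
t=3: [365, 275, 359, 274]
t=4: [157, 331, 154, 331]
t=5: [275, 244, 273, 244]
t=6: [36, 96, 35, 96]
t=7: [108, 307, 107, 307]
t=8: [190, 112, 190, 112]
t=9: [145, 301, 145, 301]
t=10: [194, 202, 194, 202]
t=11: [372, 356, 372, 356]
t=12: [365, 397, 365, 397]
t=13: [464, 400, 464, 400]
t=14: [40, 168, 40, 168]
t=15: [290, 354, 290, 354]
t=16: [319, 191, 319, 191]
t=17: [326, 262, 326, 262]
t=18: [107, 235, 107, 235]
t=19: [411, 155, 411, 155]
t=20: [202, 73, 202, 73]
t=21: [454, 391, 454, 391]
t=22: [413, 218, 413, 218]
t=23: [361, 109, 361, 109]
t=24: [142, 326, 142, 326]
t=25: [255, 207, 255, 207]
t=26: [334, 110, 334, 110]
t=27: [131, 259, 131, 259]
t=28: [82, 146, 82, 146]
t=29: [176, 48, 176, 48]
t=30: [378, 314, 378, 314]
t=31: [263, 391, 263, 391]
t=32: [398, 142, 398, 142]
t=33: [163, 34, 163, 34]
t=34: [337, 274, 337, 274]
t=35: [142, 268, 142, 268]
t=36: [110, 178, 110, 178]
t=37: [270, 134, 270, 134]
t=38: [159, 111, 159, 111]
t=39: [127, 223, 127, 223]
t=40: [391, 199, 391, 199]
t=41: [382, 446, 382, 446]
t=42: [194, 386, 194, 386]
t=43: [431, 367, 431, 367]
t=44: [341, 149, 341, 149]
t=45: [232, 296, 232, 296]
t=46: [225, 417, 225, 417]
t=47: [123, 380, 123, 380]
t=48: [380, 187, 380, 187]
t=49: [347, 412, 347, 412]
t=50: [91, 282, 91, 282]
t=51: [119, 58, 119, 58]
t=52: [375, 176, 375, 176]
t=53: [317, 394, 317, 394]
t=54: [432, 278, 432, 278]
t=55: [119, 107, 119, 107]
t=56: [97, 121, 97, 121]
t=57: [121, 73, 121, 73]
t=58: [413, 189, 413, 189]
t=59: [288, 95, 288, 95]
t=60: [71, 136, 71, 136]
t=61: [225, 416, 225, 416]
t=62: [120, 380, 120, 380]
t=63: [379, 179, 379, 179]
t=64: [326, 406, 326, 406]
t=65: [66, 226, 66, 226]
t=66: [448, 448, 448, 448]
t=67: [152, 152, 152, 152]
t=68: [226, 226, 226, 226]
t=69: [448, 448, 448, 448]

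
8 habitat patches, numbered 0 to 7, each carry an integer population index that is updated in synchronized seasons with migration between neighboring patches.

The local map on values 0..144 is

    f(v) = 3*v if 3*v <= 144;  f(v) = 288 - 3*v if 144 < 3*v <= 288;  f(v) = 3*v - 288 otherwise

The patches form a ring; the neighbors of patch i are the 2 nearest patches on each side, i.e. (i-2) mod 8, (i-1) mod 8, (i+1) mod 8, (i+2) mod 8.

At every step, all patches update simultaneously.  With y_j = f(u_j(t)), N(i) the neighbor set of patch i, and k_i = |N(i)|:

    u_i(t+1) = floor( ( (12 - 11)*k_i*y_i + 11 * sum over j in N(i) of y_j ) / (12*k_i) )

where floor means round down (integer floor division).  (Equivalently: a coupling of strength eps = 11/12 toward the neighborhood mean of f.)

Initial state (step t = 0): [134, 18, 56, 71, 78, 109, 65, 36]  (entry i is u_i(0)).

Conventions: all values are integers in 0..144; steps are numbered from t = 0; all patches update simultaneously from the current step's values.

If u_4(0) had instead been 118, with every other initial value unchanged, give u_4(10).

Simulating step by step:
t=0: [134, 18, 56, 71, 118, 109, 65, 36]
t=1: [95, 100, 80, 70, 80, 81, 82, 77]
t=2: [36, 43, 36, 41, 52, 55, 38, 28]
t=3: [108, 107, 121, 123, 118, 114, 111, 115]
t=4: [51, 59, 55, 59, 63, 61, 52, 43]
t=5: [124, 123, 114, 109, 116, 116, 118, 121]
t=6: [70, 64, 65, 61, 55, 60, 69, 72]
t=7: [84, 87, 99, 105, 98, 96, 94, 89]
t=8: [17, 23, 22, 11, 10, 13, 14, 17]
t=9: [56, 51, 47, 49, 43, 39, 42, 50]
t=10: [133, 135, 132, 131, 131, 132, 126, 125]

Answer: u_4(10) = 131
Key observation: This trace re-runs the system from the modified initial state.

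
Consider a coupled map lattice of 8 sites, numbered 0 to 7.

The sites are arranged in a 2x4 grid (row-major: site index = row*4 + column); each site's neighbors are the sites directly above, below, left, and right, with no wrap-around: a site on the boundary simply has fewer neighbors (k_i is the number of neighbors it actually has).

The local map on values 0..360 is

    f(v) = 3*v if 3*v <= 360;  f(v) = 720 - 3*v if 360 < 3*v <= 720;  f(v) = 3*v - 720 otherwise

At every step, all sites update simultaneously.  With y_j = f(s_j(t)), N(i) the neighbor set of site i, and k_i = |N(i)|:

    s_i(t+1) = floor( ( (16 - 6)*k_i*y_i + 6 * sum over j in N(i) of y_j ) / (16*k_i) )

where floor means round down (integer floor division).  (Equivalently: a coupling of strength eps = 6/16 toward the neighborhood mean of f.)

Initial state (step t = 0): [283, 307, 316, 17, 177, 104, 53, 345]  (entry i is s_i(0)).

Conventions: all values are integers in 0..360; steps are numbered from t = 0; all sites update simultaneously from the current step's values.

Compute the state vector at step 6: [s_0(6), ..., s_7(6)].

Answer: [172, 153, 87, 241, 106, 96, 31, 110]

Derivation:
t=0: [283, 307, 316, 17, 177, 104, 53, 345]
t=1: [153, 209, 193, 133, 200, 263, 206, 236]
t=2: [203, 117, 152, 229, 136, 82, 91, 86]
t=3: [193, 297, 247, 118, 261, 270, 266, 218]
t=4: [132, 138, 88, 237, 82, 95, 70, 122]
t=5: [306, 300, 230, 121, 267, 273, 244, 262]
t=6: [172, 153, 87, 241, 106, 96, 31, 110]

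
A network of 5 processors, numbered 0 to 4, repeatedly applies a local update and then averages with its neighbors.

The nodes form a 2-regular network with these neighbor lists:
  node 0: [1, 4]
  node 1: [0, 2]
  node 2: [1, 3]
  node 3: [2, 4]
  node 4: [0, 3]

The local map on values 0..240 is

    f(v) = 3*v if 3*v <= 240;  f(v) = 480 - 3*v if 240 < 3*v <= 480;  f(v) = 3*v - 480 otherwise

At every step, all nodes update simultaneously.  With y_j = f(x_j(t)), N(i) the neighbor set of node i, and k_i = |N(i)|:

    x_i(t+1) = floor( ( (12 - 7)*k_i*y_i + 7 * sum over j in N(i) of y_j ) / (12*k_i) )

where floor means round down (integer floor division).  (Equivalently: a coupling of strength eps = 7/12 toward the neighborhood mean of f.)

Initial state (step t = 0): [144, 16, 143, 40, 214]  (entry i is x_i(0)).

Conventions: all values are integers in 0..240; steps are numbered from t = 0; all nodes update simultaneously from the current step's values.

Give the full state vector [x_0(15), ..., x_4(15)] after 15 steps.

Simulating step by step:
t=0: [144, 16, 143, 40, 214]
t=1: [81, 48, 70, 112, 116]
t=2: [179, 190, 171, 159, 166]
t=3: [55, 63, 40, 16, 25]
t=4: [145, 161, 119, 76, 93]
t=5: [78, 50, 118, 189, 163]
t=6: [143, 167, 121, 75, 97]
t=7: [82, 57, 120, 183, 159]
t=8: [148, 174, 120, 64, 89]
t=9: [89, 63, 118, 177, 155]
t=10: [148, 177, 122, 62, 83]
t=11: [97, 65, 116, 178, 161]
t=12: [136, 174, 127, 61, 72]
t=13: [105, 67, 106, 168, 164]
t=14: [130, 179, 133, 60, 60]
t=15: [106, 73, 102, 151, 153]

Answer: [106, 73, 102, 151, 153]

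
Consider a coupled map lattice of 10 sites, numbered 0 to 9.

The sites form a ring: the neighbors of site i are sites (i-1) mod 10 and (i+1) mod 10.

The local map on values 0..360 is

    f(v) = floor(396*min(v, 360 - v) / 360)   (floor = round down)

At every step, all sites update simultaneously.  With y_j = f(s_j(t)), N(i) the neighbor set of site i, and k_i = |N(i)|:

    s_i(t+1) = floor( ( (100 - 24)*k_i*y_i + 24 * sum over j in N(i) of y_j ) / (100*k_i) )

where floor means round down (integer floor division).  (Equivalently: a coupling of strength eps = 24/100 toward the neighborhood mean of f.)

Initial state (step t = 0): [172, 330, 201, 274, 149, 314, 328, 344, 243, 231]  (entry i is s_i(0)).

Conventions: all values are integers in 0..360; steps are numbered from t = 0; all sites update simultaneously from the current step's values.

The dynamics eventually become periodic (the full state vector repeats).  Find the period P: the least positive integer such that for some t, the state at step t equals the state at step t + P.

Simulating step by step:
t=0: [172, 330, 201, 274, 149, 314, 328, 344, 243, 231]
t=1: [164, 68, 147, 111, 141, 61, 34, 32, 116, 145]
t=2: [164, 97, 145, 130, 140, 73, 40, 46, 119, 157]
t=3: [170, 121, 150, 146, 143, 84, 49, 58, 125, 167]
t=4: [180, 143, 160, 160, 149, 95, 58, 70, 133, 177]
t=5: [192, 164, 173, 174, 157, 106, 69, 83, 143, 188]
t=6: [184, 181, 188, 188, 167, 117, 81, 97, 152, 184]
t=7: [193, 194, 189, 188, 177, 129, 95, 111, 162, 189]
t=8: [183, 182, 187, 189, 187, 142, 110, 126, 172, 186]
t=9: [193, 194, 190, 188, 185, 155, 127, 142, 183, 191]
t=10: [183, 182, 186, 189, 189, 168, 144, 158, 188, 185]
t=11: [193, 194, 191, 188, 187, 181, 162, 173, 187, 191]
t=12: [183, 182, 185, 188, 190, 193, 181, 188, 189, 185]
t=13: [193, 194, 192, 189, 186, 185, 193, 189, 188, 191]
t=14: [183, 182, 184, 187, 190, 190, 184, 187, 188, 185]
t=15: [193, 194, 192, 190, 187, 187, 191, 190, 189, 191]
t=16: [183, 182, 184, 187, 189, 189, 185, 186, 187, 185]
t=17: [193, 194, 192, 190, 188, 188, 191, 191, 190, 192]
t=18: [183, 182, 184, 186, 188, 188, 185, 185, 186, 184]
t=19: [194, 194, 193, 191, 189, 189, 191, 191, 191, 192]
t=20: [182, 182, 183, 185, 187, 187, 185, 185, 184, 183]
t=21: [194, 194, 193, 192, 190, 190, 191, 192, 193, 194]
t=22: [182, 182, 183, 184, 186, 186, 185, 184, 183, 182]
t=23: [195, 194, 194, 192, 191, 191, 192, 193, 194, 194]
t=24: [181, 181, 182, 183, 184, 184, 184, 183, 182, 181]
t=25: [196, 195, 195, 194, 193, 193, 193, 194, 195, 195]
t=26: [180, 180, 181, 182, 182, 183, 182, 182, 181, 180]
t=27: [198, 197, 196, 195, 194, 194, 194, 195, 196, 197]
t=28: [178, 179, 180, 181, 181, 182, 181, 181, 180, 179]
t=29: [195, 196, 197, 196, 195, 195, 195, 196, 197, 196]
t=30: [180, 180, 179, 180, 180, 181, 180, 180, 179, 180]
t=31: [198, 197, 196, 197, 197, 196, 197, 197, 196, 197]
t=32: [178, 179, 179, 179, 179, 179, 179, 179, 179, 179]
t=33: [195, 195, 196, 196, 196, 196, 196, 196, 196, 195]
t=34: [181, 180, 180, 180, 180, 180, 180, 180, 180, 180]
t=35: [196, 197, 198, 198, 198, 198, 198, 198, 198, 197]
t=36: [179, 179, 178, 178, 178, 178, 178, 178, 178, 179]
t=37: [196, 195, 195, 195, 195, 195, 195, 195, 195, 195]
t=38: [180, 180, 181, 181, 181, 181, 181, 181, 181, 180]
t=39: [198, 197, 196, 196, 196, 196, 196, 196, 196, 197]
t=40: [178, 179, 179, 180, 180, 180, 180, 180, 179, 179]
t=41: [195, 195, 196, 197, 198, 198, 198, 197, 196, 195]
t=42: [181, 180, 180, 179, 178, 178, 178, 179, 180, 180]
t=43: [196, 197, 197, 196, 195, 195, 195, 196, 197, 197]
t=44: [179, 179, 179, 180, 180, 181, 180, 180, 179, 179]
t=45: [196, 196, 196, 197, 197, 196, 197, 197, 196, 196]
t=46: [180, 180, 179, 179, 179, 179, 179, 179, 179, 180]
t=47: [198, 197, 196, 196, 196, 196, 196, 196, 196, 197]

Answer: 8
Key observation: The state at step 39, [198, 197, 196, 196, 196, 196, 196, 196, 196, 197], reappears at step 47 — and no state repeats earlier — so the cycle the system enters has period 8.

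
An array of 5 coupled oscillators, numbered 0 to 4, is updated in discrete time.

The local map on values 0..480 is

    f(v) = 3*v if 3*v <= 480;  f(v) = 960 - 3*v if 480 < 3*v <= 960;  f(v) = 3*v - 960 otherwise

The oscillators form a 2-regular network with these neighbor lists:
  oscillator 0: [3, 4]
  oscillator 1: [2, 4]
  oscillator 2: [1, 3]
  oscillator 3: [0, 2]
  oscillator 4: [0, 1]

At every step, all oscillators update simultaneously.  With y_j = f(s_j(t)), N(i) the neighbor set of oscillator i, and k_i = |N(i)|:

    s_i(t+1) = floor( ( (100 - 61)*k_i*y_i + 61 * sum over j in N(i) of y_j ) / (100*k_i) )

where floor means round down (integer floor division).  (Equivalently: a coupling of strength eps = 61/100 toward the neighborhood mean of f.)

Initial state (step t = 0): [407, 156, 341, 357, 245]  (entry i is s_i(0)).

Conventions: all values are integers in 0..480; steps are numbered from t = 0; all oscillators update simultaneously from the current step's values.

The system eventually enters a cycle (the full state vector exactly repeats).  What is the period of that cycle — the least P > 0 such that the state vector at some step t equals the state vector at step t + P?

Simulating step by step:
t=0: [407, 156, 341, 357, 245]
t=1: [204, 270, 201, 142, 310]
t=2: [274, 176, 314, 381, 163]
t=3: [253, 317, 194, 118, 357]
t=4: [220, 152, 258, 314, 107]
t=5: [220, 332, 217, 155, 355]
t=6: [290, 140, 273, 367, 143]
t=7: [208, 337, 226, 125, 322]
t=8: [247, 107, 239, 334, 120]
t=9: [208, 309, 205, 157, 305]
t=10: [288, 131, 288, 391, 130]
t=11: [221, 301, 222, 141, 301]
t=12: [262, 129, 261, 345, 130]
t=13: [209, 323, 209, 136, 323]
t=14: [257, 107, 257, 362, 107]
t=15: [210, 280, 210, 164, 280]
t=16: [308, 184, 308, 383, 184]
t=17: [196, 294, 196, 95, 294]
t=18: [255, 167, 255, 338, 167]
t=19: [232, 378, 232, 140, 378]
t=20: [284, 201, 284, 324, 201]
t=21: [154, 281, 154, 70, 281]
t=22: [279, 222, 279, 363, 222]
t=23: [176, 241, 176, 125, 241]
t=24: [355, 296, 355, 409, 296]
t=25: [144, 82, 144, 168, 82]
t=26: [382, 302, 382, 441, 302]
t=27: [199, 94, 199, 255, 94]
t=28: [287, 306, 287, 297, 306]
t=29: [72, 59, 72, 87, 59]
t=30: [217, 188, 217, 233, 188]
t=31: [320, 369, 320, 290, 369]
t=32: [72, 102, 72, 35, 102]
t=33: [209, 278, 209, 172, 278]
t=34: [303, 189, 303, 376, 189]
t=35: [190, 288, 190, 96, 288]
t=36: [269, 185, 269, 350, 185]
t=37: [210, 328, 210, 128, 328]
t=38: [253, 117, 253, 351, 117]
t=39: [213, 305, 213, 158, 305]
t=40: [283, 129, 283, 380, 129]
t=41: [216, 302, 216, 137, 302]
t=42: [263, 132, 263, 350, 132]
t=43: [214, 327, 214, 139, 327]
t=44: [257, 111, 257, 356, 111]
t=45: [208, 289, 208, 157, 289]
t=46: [303, 167, 303, 388, 167]
t=47: [222, 334, 222, 110, 334]
t=48: [228, 118, 228, 308, 118]
t=49: [226, 330, 226, 182, 330]
t=50: [245, 106, 245, 333, 106]
t=51: [196, 289, 196, 152, 289]
t=52: [312, 178, 312, 404, 178]
t=53: [216, 303, 216, 112, 303]
t=54: [239, 130, 239, 321, 130]
t=55: [214, 345, 214, 149, 345]
t=56: [283, 149, 283, 368, 149]
t=57: [223, 344, 223, 123, 344]
t=58: [247, 138, 247, 321, 138]
t=59: [212, 354, 212, 134, 354]
t=60: [280, 169, 280, 354, 169]
t=61: [216, 351, 216, 112, 351]
t=62: [252, 159, 252, 321, 159]
t=63: [225, 393, 225, 125, 393]
t=64: [292, 239, 292, 320, 239]
t=65: [106, 194, 106, 51, 194]
t=66: [285, 359, 285, 253, 359]
t=67: [137, 113, 137, 142, 113]
t=68: [393, 360, 393, 416, 360]
t=69: [209, 150, 209, 245, 150]
t=70: [335, 414, 335, 290, 414]
t=71: [131, 209, 131, 62, 209]
t=72: [311, 351, 311, 312, 351]
t=73: [46, 72, 46, 25, 72]
t=74: [142, 192, 142, 113, 192]
t=75: [386, 396, 386, 392, 396]
t=76: [212, 218, 212, 205, 218]
t=77: [324, 311, 324, 332, 311]
t=78: [23, 22, 23, 21, 22]
t=79: [66, 66, 66, 66, 66]
t=80: [198, 198, 198, 198, 198]
t=81: [366, 366, 366, 366, 366]
t=82: [138, 138, 138, 138, 138]
t=83: [414, 414, 414, 414, 414]
t=84: [282, 282, 282, 282, 282]
t=85: [114, 114, 114, 114, 114]
t=86: [342, 342, 342, 342, 342]
t=87: [66, 66, 66, 66, 66]

Answer: 8
Key observation: The state at step 79, [66, 66, 66, 66, 66], reappears at step 87 — and no state repeats earlier — so the cycle the system enters has period 8.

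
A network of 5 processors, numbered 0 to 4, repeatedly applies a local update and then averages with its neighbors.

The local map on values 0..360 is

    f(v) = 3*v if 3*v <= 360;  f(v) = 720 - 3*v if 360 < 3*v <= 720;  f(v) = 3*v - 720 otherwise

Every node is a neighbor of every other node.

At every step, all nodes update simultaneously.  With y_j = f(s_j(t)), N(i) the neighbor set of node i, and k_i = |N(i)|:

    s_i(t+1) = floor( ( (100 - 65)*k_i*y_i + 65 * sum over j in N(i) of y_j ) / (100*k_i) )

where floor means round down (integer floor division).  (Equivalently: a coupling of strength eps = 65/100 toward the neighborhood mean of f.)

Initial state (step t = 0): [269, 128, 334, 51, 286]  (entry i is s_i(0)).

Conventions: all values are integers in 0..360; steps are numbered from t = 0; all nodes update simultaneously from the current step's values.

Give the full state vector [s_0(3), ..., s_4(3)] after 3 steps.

Answer: [327, 329, 332, 330, 330]

Derivation:
t=0: [269, 128, 334, 51, 286]
t=1: [178, 224, 214, 190, 187]
t=2: [135, 109, 115, 129, 130]
t=3: [327, 329, 332, 330, 330]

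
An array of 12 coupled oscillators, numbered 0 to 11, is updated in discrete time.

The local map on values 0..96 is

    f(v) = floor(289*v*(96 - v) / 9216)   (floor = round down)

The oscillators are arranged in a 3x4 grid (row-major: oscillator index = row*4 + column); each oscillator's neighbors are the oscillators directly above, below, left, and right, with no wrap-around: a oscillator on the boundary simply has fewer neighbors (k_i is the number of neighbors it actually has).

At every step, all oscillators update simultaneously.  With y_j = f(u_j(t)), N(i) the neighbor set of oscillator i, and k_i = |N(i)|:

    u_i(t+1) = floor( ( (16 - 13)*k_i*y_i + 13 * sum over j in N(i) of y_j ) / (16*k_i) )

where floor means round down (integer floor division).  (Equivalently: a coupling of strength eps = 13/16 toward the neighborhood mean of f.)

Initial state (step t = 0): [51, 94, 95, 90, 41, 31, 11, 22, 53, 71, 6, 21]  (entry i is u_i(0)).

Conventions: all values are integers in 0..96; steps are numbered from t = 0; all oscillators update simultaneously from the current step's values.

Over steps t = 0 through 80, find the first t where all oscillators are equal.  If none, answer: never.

Simulating step by step:
t=0: [51, 94, 95, 90, 41, 31, 11, 22, 53, 71, 6, 21]  (not all equal)
t=1: [43, 37, 13, 24, 68, 44, 32, 35, 64, 50, 39, 36]  (not all equal)
t=2: [64, 60, 56, 50, 66, 66, 60, 62, 65, 68, 67, 67]  (not all equal)
t=3: [64, 65, 68, 68, 62, 63, 64, 66, 60, 61, 61, 62]  (not all equal)
t=4: [64, 62, 61, 60, 65, 64, 63, 62, 66, 66, 65, 64]  (not all equal)
t=5: [64, 64, 66, 66, 63, 64, 64, 65, 62, 62, 63, 64]  (not all equal)
t=6: [64, 63, 63, 62, 64, 64, 63, 63, 65, 65, 64, 64]  (not all equal)
t=7: [64, 64, 65, 65, 63, 64, 64, 65, 63, 63, 64, 64]  (not all equal)
t=8: [64, 63, 63, 63, 64, 64, 63, 63, 65, 64, 64, 63]  (not all equal)
t=9: [64, 64, 65, 65, 63, 64, 64, 65, 63, 63, 64, 64]  (not all equal)

Answer: never
Key observation: The state at step 7 reappears at step 9 — the system is in a cycle of period 2 from step 7 on.  No step 0..9 is synchronized, and the cycle repeats forever, so no step up to 80 (or ever) has all oscillators equal.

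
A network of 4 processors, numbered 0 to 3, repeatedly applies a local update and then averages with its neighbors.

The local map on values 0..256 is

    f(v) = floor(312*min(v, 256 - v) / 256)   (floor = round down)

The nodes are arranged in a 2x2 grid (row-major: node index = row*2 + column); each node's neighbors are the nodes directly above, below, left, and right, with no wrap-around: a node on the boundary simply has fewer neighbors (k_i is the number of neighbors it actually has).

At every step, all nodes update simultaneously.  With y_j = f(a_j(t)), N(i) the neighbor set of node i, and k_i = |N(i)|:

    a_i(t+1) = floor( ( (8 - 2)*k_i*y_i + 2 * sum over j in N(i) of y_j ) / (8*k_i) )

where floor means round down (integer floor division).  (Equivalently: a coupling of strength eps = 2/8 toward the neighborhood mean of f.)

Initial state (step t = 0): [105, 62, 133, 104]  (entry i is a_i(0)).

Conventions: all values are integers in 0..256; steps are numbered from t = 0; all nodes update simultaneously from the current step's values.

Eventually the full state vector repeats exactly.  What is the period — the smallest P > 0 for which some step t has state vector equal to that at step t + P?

Simulating step by step:
t=0: [105, 62, 133, 104]
t=1: [123, 87, 143, 122]
t=2: [142, 116, 139, 141]
t=3: [138, 140, 141, 140]
t=4: [142, 141, 140, 140]
t=5: [138, 139, 140, 140]
t=6: [142, 142, 141, 141]
t=7: [138, 138, 139, 139]
t=8: [142, 142, 142, 142]
t=9: [138, 138, 138, 138]
t=10: [143, 143, 143, 143]
t=11: [137, 137, 137, 137]
t=12: [145, 145, 145, 145]
t=13: [135, 135, 135, 135]
t=14: [147, 147, 147, 147]
t=15: [132, 132, 132, 132]
t=16: [151, 151, 151, 151]
t=17: [127, 127, 127, 127]
t=18: [154, 154, 154, 154]
t=19: [124, 124, 124, 124]
t=20: [151, 151, 151, 151]

Answer: 4
Key observation: The state at step 16, [151, 151, 151, 151], reappears at step 20 — and no state repeats earlier — so the cycle the system enters has period 4.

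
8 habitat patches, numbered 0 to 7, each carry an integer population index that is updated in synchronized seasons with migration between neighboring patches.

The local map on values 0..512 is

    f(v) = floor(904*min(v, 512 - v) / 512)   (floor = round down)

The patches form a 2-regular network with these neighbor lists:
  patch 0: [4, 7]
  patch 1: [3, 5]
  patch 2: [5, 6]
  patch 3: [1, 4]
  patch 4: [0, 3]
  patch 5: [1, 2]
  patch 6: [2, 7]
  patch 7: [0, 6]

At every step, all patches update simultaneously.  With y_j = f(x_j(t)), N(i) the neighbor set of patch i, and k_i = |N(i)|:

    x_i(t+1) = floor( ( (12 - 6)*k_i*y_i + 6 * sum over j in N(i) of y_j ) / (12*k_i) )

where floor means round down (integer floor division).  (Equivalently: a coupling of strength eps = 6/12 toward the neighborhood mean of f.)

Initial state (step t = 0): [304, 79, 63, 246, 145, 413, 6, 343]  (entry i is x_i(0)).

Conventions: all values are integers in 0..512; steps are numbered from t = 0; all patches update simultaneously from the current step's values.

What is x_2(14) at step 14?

Answer: x_2(14) = 205

Derivation:
t=0: [304, 79, 63, 246, 145, 413, 6, 343]
t=1: [322, 221, 101, 315, 328, 149, 107, 243]
t=2: [355, 347, 201, 352, 332, 273, 245, 345]
t=3: [291, 321, 390, 293, 298, 371, 378, 324]
t=4: [372, 327, 228, 371, 382, 262, 254, 322]
t=5: [264, 335, 423, 262, 238, 402, 408, 341]
t=6: [398, 314, 172, 403, 429, 214, 206, 305]
t=7: [228, 316, 336, 219, 171, 351, 348, 323]
t=8: [359, 340, 298, 354, 347, 306, 305, 339]
t=9: [284, 311, 370, 287, 282, 351, 353, 311]
t=10: [391, 347, 266, 388, 402, 293, 291, 347]
t=11: [227, 296, 411, 230, 204, 374, 376, 296]
t=12: [385, 352, 209, 388, 381, 261, 259, 350]
t=13: [241, 306, 406, 237, 226, 384, 386, 310]
t=14: [401, 342, 205, 399, 410, 250, 246, 339]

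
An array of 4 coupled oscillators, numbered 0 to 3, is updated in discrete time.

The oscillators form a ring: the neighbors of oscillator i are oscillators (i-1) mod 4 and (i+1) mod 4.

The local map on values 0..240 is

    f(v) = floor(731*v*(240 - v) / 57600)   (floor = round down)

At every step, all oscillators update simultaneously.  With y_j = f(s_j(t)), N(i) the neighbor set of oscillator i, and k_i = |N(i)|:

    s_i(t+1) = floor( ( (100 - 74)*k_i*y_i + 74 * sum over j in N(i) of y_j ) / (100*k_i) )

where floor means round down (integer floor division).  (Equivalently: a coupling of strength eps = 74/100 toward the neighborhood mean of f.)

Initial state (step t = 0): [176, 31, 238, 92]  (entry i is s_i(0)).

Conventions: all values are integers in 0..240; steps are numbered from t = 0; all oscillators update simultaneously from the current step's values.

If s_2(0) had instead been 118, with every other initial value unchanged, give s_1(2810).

Simulating step by step:
t=0: [176, 31, 118, 92]
t=1: [130, 141, 141, 164]
t=2: [171, 178, 169, 173]
t=3: [144, 147, 145, 149]
t=4: [173, 174, 172, 173]
t=5: [146, 146, 146, 147]
t=6: [173, 174, 173, 173]
t=7: [146, 146, 146, 147]

Answer: s_1(2810) = 174
Key observation: The state at step 5, [146, 146, 146, 147], reappears at step 7: the system is in a cycle of period 2 from step 5 on.  Therefore the state at step 2810 equals the state at step 5 + ((2810 - 5) mod 2) = 6, which is [173, 174, 173, 173].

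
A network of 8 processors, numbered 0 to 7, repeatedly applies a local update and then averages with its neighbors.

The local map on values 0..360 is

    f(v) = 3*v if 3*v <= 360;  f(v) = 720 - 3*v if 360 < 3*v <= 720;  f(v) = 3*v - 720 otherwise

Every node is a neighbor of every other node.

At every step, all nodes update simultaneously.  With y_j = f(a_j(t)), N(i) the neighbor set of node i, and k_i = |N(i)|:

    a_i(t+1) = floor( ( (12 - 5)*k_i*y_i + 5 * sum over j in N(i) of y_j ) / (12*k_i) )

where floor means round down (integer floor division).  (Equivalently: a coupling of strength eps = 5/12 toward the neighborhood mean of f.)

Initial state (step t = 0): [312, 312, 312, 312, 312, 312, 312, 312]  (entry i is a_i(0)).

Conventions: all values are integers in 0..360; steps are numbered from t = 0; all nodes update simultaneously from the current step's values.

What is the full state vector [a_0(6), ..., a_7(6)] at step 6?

Simulating step by step:
t=0: [312, 312, 312, 312, 312, 312, 312, 312]
t=1: [216, 216, 216, 216, 216, 216, 216, 216]
t=2: [72, 72, 72, 72, 72, 72, 72, 72]
t=3: [216, 216, 216, 216, 216, 216, 216, 216]
t=4: [72, 72, 72, 72, 72, 72, 72, 72]
t=5: [216, 216, 216, 216, 216, 216, 216, 216]
t=6: [72, 72, 72, 72, 72, 72, 72, 72]

Answer: [72, 72, 72, 72, 72, 72, 72, 72]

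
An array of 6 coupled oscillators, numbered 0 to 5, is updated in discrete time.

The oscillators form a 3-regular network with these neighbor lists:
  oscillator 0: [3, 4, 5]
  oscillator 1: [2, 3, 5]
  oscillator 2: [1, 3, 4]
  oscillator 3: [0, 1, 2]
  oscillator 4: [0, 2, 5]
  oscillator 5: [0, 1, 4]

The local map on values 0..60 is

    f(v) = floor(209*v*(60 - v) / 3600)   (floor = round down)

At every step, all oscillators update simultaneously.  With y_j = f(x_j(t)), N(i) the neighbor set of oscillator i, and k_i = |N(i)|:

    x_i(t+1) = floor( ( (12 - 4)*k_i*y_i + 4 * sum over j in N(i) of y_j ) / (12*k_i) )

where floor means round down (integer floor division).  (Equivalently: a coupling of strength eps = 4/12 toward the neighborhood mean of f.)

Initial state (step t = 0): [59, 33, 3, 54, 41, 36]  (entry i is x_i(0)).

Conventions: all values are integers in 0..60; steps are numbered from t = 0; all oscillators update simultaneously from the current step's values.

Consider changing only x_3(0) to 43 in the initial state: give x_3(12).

Simulating step by step:
t=0: [59, 33, 3, 43, 41, 36]
t=1: [17, 45, 21, 35, 36, 44]
t=2: [43, 41, 46, 47, 47, 41]
t=3: [40, 43, 37, 37, 37, 43]
t=4: [46, 43, 48, 47, 47, 43]
t=5: [37, 40, 34, 35, 35, 40]
t=6: [48, 47, 50, 49, 49, 46]
t=7: [33, 34, 30, 31, 31, 35]
t=8: [51, 51, 51, 51, 51, 50]
t=9: [26, 26, 26, 26, 26, 28]
t=10: [51, 51, 51, 51, 51, 51]
t=11: [26, 26, 26, 26, 26, 26]
t=12: [51, 51, 51, 51, 51, 51]

Answer: x_3(12) = 51
Key observation: This trace re-runs the system from the modified initial state.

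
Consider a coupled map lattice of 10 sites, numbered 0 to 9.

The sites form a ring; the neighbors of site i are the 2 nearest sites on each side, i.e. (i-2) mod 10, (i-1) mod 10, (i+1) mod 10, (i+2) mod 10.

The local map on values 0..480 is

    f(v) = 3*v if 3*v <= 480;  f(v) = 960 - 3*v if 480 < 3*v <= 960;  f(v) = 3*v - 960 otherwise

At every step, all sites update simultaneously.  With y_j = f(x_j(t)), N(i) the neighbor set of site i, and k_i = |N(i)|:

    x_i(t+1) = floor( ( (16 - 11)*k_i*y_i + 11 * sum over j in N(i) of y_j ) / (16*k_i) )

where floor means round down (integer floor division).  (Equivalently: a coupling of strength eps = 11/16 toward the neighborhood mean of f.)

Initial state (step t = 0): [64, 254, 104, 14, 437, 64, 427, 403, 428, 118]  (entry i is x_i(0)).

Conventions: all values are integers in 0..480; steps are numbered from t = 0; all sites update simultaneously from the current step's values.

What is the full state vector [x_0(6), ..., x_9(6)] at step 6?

Simulating step by step:
t=0: [64, 254, 104, 14, 437, 64, 427, 403, 428, 118]
t=1: [264, 216, 232, 194, 258, 225, 292, 282, 293, 276]
t=2: [188, 259, 261, 298, 231, 220, 140, 135, 110, 157]
t=3: [323, 247, 212, 179, 248, 292, 355, 387, 393, 373]
t=4: [161, 225, 250, 277, 228, 188, 156, 160, 149, 161]
t=5: [392, 311, 266, 240, 293, 356, 421, 457, 466, 439]
t=6: [236, 176, 147, 139, 165, 211, 273, 335, 358, 299]

Answer: [236, 176, 147, 139, 165, 211, 273, 335, 358, 299]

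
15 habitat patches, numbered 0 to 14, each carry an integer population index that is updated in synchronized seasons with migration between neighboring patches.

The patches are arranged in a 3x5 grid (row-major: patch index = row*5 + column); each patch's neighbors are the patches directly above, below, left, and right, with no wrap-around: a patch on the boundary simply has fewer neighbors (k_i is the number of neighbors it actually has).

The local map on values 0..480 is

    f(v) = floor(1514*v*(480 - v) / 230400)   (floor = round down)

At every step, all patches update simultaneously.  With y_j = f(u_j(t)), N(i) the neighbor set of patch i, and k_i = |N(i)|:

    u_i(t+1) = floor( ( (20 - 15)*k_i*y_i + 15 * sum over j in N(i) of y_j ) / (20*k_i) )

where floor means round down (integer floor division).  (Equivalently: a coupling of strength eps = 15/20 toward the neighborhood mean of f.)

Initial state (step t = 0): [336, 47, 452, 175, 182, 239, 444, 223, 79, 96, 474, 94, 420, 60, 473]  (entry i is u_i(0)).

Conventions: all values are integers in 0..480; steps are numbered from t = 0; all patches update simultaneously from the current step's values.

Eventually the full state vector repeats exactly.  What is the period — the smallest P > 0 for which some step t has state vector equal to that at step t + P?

Answer: 2
Key observation: The state at step 14, [376, 376, 376, 376, 376, 376, 376, 376, 376, 376, 376, 376, 376, 376, 376], reappears at step 16 — and no state repeats earlier — so the cycle the system enters has period 2.

Derivation:
t=0: [336, 47, 452, 175, 182, 239, 444, 223, 79, 96, 474, 94, 420, 60, 473]
t=1: [270, 159, 235, 249, 311, 204, 237, 199, 264, 206, 235, 131, 236, 139, 157]
t=2: [357, 365, 364, 368, 366, 374, 351, 374, 360, 355, 345, 358, 339, 349, 338]
t=3: [272, 284, 270, 276, 278, 287, 277, 284, 280, 290, 281, 301, 290, 303, 300]
t=4: [365, 369, 367, 369, 366, 367, 363, 366, 363, 363, 360, 363, 358, 358, 356]
t=5: [271, 273, 271, 273, 274, 277, 274, 277, 277, 280, 277, 282, 281, 285, 284]
t=6: [370, 371, 370, 370, 369, 370, 369, 369, 368, 367, 367, 368, 366, 366, 365]
t=7: [266, 267, 267, 268, 269, 268, 268, 269, 270, 271, 269, 271, 271, 273, 273]
t=8: [373, 373, 372, 372, 372, 373, 372, 372, 372, 371, 372, 372, 371, 371, 371]
t=9: [262, 263, 263, 264, 264, 263, 263, 264, 264, 264, 263, 264, 264, 264, 265]
t=10: [375, 375, 374, 374, 374, 375, 374, 374, 374, 374, 374, 374, 374, 374, 374]
t=11: [258, 259, 259, 260, 260, 259, 259, 260, 260, 260, 259, 260, 260, 260, 260]
t=12: [376, 376, 375, 375, 375, 376, 375, 375, 375, 375, 375, 375, 375, 375, 375]
t=13: [256, 257, 257, 258, 258, 257, 257, 258, 258, 258, 257, 258, 258, 258, 258]
t=14: [376, 376, 376, 376, 376, 376, 376, 376, 376, 376, 376, 376, 376, 376, 376]
t=15: [256, 256, 256, 256, 256, 256, 256, 256, 256, 256, 256, 256, 256, 256, 256]
t=16: [376, 376, 376, 376, 376, 376, 376, 376, 376, 376, 376, 376, 376, 376, 376]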